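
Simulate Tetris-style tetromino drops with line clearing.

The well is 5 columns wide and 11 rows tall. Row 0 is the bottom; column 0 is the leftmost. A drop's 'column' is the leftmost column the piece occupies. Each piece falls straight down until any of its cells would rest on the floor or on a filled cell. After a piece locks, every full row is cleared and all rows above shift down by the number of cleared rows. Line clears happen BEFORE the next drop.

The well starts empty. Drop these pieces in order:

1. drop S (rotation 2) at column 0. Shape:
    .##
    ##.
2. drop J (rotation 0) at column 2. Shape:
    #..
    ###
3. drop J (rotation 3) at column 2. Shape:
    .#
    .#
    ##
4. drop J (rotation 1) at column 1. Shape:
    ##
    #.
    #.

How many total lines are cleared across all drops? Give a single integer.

Answer: 0

Derivation:
Drop 1: S rot2 at col 0 lands with bottom-row=0; cleared 0 line(s) (total 0); column heights now [1 2 2 0 0], max=2
Drop 2: J rot0 at col 2 lands with bottom-row=2; cleared 0 line(s) (total 0); column heights now [1 2 4 3 3], max=4
Drop 3: J rot3 at col 2 lands with bottom-row=4; cleared 0 line(s) (total 0); column heights now [1 2 5 7 3], max=7
Drop 4: J rot1 at col 1 lands with bottom-row=3; cleared 0 line(s) (total 0); column heights now [1 6 6 7 3], max=7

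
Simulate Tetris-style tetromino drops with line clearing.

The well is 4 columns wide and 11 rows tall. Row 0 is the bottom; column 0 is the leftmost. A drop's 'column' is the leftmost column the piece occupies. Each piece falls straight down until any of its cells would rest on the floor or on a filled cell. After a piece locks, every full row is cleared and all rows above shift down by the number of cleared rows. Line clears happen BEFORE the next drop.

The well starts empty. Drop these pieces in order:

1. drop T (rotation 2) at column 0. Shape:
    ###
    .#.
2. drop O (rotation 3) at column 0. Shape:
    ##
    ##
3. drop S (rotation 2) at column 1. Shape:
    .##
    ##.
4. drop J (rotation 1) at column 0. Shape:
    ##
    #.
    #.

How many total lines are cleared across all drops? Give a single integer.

Drop 1: T rot2 at col 0 lands with bottom-row=0; cleared 0 line(s) (total 0); column heights now [2 2 2 0], max=2
Drop 2: O rot3 at col 0 lands with bottom-row=2; cleared 0 line(s) (total 0); column heights now [4 4 2 0], max=4
Drop 3: S rot2 at col 1 lands with bottom-row=4; cleared 0 line(s) (total 0); column heights now [4 5 6 6], max=6
Drop 4: J rot1 at col 0 lands with bottom-row=4; cleared 0 line(s) (total 0); column heights now [7 7 6 6], max=7

Answer: 0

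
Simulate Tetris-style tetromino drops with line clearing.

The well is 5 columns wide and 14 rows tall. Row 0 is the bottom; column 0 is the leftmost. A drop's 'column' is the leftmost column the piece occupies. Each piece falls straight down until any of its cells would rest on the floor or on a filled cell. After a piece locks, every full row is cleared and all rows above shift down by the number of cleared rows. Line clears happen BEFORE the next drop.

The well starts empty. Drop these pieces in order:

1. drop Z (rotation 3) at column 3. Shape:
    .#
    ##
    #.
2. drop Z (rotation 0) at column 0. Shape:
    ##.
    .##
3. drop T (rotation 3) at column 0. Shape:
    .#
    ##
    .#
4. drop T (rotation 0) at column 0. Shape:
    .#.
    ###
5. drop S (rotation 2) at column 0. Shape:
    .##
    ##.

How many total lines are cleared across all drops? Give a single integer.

Answer: 0

Derivation:
Drop 1: Z rot3 at col 3 lands with bottom-row=0; cleared 0 line(s) (total 0); column heights now [0 0 0 2 3], max=3
Drop 2: Z rot0 at col 0 lands with bottom-row=0; cleared 0 line(s) (total 0); column heights now [2 2 1 2 3], max=3
Drop 3: T rot3 at col 0 lands with bottom-row=2; cleared 0 line(s) (total 0); column heights now [4 5 1 2 3], max=5
Drop 4: T rot0 at col 0 lands with bottom-row=5; cleared 0 line(s) (total 0); column heights now [6 7 6 2 3], max=7
Drop 5: S rot2 at col 0 lands with bottom-row=7; cleared 0 line(s) (total 0); column heights now [8 9 9 2 3], max=9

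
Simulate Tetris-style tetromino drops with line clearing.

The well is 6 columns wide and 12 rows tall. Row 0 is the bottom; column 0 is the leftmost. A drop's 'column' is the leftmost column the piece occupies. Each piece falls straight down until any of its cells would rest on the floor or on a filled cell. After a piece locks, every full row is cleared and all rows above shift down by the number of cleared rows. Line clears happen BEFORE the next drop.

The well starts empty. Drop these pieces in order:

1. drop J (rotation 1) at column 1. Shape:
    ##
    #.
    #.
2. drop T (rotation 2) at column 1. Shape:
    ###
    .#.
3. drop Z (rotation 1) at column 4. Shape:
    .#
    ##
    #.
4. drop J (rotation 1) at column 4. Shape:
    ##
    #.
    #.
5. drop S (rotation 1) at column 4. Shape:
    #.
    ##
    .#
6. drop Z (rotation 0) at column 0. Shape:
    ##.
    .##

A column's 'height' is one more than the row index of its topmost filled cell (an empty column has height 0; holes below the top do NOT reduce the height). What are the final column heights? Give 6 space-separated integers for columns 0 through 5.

Drop 1: J rot1 at col 1 lands with bottom-row=0; cleared 0 line(s) (total 0); column heights now [0 3 3 0 0 0], max=3
Drop 2: T rot2 at col 1 lands with bottom-row=3; cleared 0 line(s) (total 0); column heights now [0 5 5 5 0 0], max=5
Drop 3: Z rot1 at col 4 lands with bottom-row=0; cleared 0 line(s) (total 0); column heights now [0 5 5 5 2 3], max=5
Drop 4: J rot1 at col 4 lands with bottom-row=2; cleared 0 line(s) (total 0); column heights now [0 5 5 5 5 5], max=5
Drop 5: S rot1 at col 4 lands with bottom-row=5; cleared 0 line(s) (total 0); column heights now [0 5 5 5 8 7], max=8
Drop 6: Z rot0 at col 0 lands with bottom-row=5; cleared 0 line(s) (total 0); column heights now [7 7 6 5 8 7], max=8

Answer: 7 7 6 5 8 7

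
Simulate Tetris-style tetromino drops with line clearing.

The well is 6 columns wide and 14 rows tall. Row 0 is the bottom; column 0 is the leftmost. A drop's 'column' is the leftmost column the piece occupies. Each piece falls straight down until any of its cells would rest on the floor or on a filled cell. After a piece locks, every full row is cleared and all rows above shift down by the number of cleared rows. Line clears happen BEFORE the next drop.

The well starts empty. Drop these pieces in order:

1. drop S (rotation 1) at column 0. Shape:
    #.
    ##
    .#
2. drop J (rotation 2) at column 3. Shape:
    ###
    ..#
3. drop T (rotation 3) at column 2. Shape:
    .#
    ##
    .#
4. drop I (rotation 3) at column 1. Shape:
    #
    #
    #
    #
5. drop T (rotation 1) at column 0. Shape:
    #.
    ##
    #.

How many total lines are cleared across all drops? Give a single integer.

Drop 1: S rot1 at col 0 lands with bottom-row=0; cleared 0 line(s) (total 0); column heights now [3 2 0 0 0 0], max=3
Drop 2: J rot2 at col 3 lands with bottom-row=0; cleared 0 line(s) (total 0); column heights now [3 2 0 2 2 2], max=3
Drop 3: T rot3 at col 2 lands with bottom-row=2; cleared 0 line(s) (total 0); column heights now [3 2 4 5 2 2], max=5
Drop 4: I rot3 at col 1 lands with bottom-row=2; cleared 0 line(s) (total 0); column heights now [3 6 4 5 2 2], max=6
Drop 5: T rot1 at col 0 lands with bottom-row=5; cleared 0 line(s) (total 0); column heights now [8 7 4 5 2 2], max=8

Answer: 0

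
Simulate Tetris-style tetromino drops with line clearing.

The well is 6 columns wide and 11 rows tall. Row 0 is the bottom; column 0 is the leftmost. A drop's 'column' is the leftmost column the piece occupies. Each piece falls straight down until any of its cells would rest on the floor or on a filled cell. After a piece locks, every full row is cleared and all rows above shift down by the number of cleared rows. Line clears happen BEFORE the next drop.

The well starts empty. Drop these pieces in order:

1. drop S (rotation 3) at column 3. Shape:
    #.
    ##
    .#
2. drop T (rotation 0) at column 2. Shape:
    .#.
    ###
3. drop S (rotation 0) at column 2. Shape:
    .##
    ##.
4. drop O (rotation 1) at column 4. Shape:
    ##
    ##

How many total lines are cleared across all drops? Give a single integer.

Drop 1: S rot3 at col 3 lands with bottom-row=0; cleared 0 line(s) (total 0); column heights now [0 0 0 3 2 0], max=3
Drop 2: T rot0 at col 2 lands with bottom-row=3; cleared 0 line(s) (total 0); column heights now [0 0 4 5 4 0], max=5
Drop 3: S rot0 at col 2 lands with bottom-row=5; cleared 0 line(s) (total 0); column heights now [0 0 6 7 7 0], max=7
Drop 4: O rot1 at col 4 lands with bottom-row=7; cleared 0 line(s) (total 0); column heights now [0 0 6 7 9 9], max=9

Answer: 0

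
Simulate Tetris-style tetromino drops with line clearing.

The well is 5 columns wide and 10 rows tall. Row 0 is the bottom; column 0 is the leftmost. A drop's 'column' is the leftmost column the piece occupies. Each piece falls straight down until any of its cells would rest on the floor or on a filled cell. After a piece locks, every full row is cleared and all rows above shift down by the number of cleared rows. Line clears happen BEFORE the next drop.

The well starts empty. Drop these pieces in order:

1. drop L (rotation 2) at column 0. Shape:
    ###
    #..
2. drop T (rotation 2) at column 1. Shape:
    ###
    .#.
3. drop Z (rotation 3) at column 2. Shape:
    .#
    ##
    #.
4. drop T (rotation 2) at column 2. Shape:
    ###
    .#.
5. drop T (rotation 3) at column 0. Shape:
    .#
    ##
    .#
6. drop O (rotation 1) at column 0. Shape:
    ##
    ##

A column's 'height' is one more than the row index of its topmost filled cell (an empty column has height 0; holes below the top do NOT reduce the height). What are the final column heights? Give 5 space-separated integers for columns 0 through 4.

Drop 1: L rot2 at col 0 lands with bottom-row=0; cleared 0 line(s) (total 0); column heights now [2 2 2 0 0], max=2
Drop 2: T rot2 at col 1 lands with bottom-row=2; cleared 0 line(s) (total 0); column heights now [2 4 4 4 0], max=4
Drop 3: Z rot3 at col 2 lands with bottom-row=4; cleared 0 line(s) (total 0); column heights now [2 4 6 7 0], max=7
Drop 4: T rot2 at col 2 lands with bottom-row=7; cleared 0 line(s) (total 0); column heights now [2 4 9 9 9], max=9
Drop 5: T rot3 at col 0 lands with bottom-row=4; cleared 0 line(s) (total 0); column heights now [6 7 9 9 9], max=9
Drop 6: O rot1 at col 0 lands with bottom-row=7; cleared 1 line(s) (total 1); column heights now [8 8 6 8 0], max=8

Answer: 8 8 6 8 0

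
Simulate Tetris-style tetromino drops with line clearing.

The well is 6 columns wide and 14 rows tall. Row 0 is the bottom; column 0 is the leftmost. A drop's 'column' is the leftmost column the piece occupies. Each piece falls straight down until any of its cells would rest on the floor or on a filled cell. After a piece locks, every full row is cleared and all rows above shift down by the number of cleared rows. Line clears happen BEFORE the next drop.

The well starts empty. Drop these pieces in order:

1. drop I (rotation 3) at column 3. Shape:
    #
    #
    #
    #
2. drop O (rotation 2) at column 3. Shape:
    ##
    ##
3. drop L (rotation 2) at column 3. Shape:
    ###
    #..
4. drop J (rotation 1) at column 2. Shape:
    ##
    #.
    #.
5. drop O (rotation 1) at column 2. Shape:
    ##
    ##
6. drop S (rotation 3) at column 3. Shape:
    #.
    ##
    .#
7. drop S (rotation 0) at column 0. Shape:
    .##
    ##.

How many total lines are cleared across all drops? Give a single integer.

Answer: 0

Derivation:
Drop 1: I rot3 at col 3 lands with bottom-row=0; cleared 0 line(s) (total 0); column heights now [0 0 0 4 0 0], max=4
Drop 2: O rot2 at col 3 lands with bottom-row=4; cleared 0 line(s) (total 0); column heights now [0 0 0 6 6 0], max=6
Drop 3: L rot2 at col 3 lands with bottom-row=6; cleared 0 line(s) (total 0); column heights now [0 0 0 8 8 8], max=8
Drop 4: J rot1 at col 2 lands with bottom-row=6; cleared 0 line(s) (total 0); column heights now [0 0 9 9 8 8], max=9
Drop 5: O rot1 at col 2 lands with bottom-row=9; cleared 0 line(s) (total 0); column heights now [0 0 11 11 8 8], max=11
Drop 6: S rot3 at col 3 lands with bottom-row=10; cleared 0 line(s) (total 0); column heights now [0 0 11 13 12 8], max=13
Drop 7: S rot0 at col 0 lands with bottom-row=10; cleared 0 line(s) (total 0); column heights now [11 12 12 13 12 8], max=13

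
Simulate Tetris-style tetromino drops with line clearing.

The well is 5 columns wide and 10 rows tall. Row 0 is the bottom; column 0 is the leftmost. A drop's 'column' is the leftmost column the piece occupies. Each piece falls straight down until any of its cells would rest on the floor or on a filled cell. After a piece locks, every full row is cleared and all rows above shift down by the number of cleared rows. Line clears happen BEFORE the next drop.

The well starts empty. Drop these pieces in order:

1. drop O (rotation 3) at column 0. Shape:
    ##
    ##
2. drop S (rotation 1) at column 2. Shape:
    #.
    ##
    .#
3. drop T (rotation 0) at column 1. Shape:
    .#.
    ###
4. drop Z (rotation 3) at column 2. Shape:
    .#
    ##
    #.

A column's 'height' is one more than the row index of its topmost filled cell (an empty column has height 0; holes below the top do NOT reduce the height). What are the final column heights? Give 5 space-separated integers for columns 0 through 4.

Drop 1: O rot3 at col 0 lands with bottom-row=0; cleared 0 line(s) (total 0); column heights now [2 2 0 0 0], max=2
Drop 2: S rot1 at col 2 lands with bottom-row=0; cleared 0 line(s) (total 0); column heights now [2 2 3 2 0], max=3
Drop 3: T rot0 at col 1 lands with bottom-row=3; cleared 0 line(s) (total 0); column heights now [2 4 5 4 0], max=5
Drop 4: Z rot3 at col 2 lands with bottom-row=5; cleared 0 line(s) (total 0); column heights now [2 4 7 8 0], max=8

Answer: 2 4 7 8 0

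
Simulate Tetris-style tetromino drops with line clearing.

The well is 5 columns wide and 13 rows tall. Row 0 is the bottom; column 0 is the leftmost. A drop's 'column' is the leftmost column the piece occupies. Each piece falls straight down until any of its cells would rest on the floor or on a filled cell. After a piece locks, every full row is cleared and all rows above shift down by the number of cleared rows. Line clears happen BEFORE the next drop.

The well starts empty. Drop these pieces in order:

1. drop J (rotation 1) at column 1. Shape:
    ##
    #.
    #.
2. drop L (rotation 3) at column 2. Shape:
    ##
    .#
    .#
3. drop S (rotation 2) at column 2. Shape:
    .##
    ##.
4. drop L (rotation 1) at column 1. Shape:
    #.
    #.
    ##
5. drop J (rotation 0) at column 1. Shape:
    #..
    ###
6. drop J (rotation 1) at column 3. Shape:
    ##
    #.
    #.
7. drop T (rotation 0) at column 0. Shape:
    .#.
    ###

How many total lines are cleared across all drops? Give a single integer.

Drop 1: J rot1 at col 1 lands with bottom-row=0; cleared 0 line(s) (total 0); column heights now [0 3 3 0 0], max=3
Drop 2: L rot3 at col 2 lands with bottom-row=1; cleared 0 line(s) (total 0); column heights now [0 3 4 4 0], max=4
Drop 3: S rot2 at col 2 lands with bottom-row=4; cleared 0 line(s) (total 0); column heights now [0 3 5 6 6], max=6
Drop 4: L rot1 at col 1 lands with bottom-row=5; cleared 0 line(s) (total 0); column heights now [0 8 6 6 6], max=8
Drop 5: J rot0 at col 1 lands with bottom-row=8; cleared 0 line(s) (total 0); column heights now [0 10 9 9 6], max=10
Drop 6: J rot1 at col 3 lands with bottom-row=9; cleared 0 line(s) (total 0); column heights now [0 10 9 12 12], max=12
Drop 7: T rot0 at col 0 lands with bottom-row=10; cleared 0 line(s) (total 0); column heights now [11 12 11 12 12], max=12

Answer: 0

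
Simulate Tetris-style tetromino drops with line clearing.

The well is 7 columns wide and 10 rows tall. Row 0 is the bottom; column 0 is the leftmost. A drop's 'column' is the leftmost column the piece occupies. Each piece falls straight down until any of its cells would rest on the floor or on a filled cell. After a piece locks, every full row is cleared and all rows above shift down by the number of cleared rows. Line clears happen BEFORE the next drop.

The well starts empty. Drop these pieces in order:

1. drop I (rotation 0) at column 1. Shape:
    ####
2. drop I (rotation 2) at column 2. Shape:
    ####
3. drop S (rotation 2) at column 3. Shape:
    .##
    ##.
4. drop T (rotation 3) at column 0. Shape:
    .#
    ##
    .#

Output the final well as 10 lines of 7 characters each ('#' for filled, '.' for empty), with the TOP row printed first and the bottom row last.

Answer: .......
.......
.......
.......
.......
.......
.#..##.
##.##..
.#####.
.####..

Derivation:
Drop 1: I rot0 at col 1 lands with bottom-row=0; cleared 0 line(s) (total 0); column heights now [0 1 1 1 1 0 0], max=1
Drop 2: I rot2 at col 2 lands with bottom-row=1; cleared 0 line(s) (total 0); column heights now [0 1 2 2 2 2 0], max=2
Drop 3: S rot2 at col 3 lands with bottom-row=2; cleared 0 line(s) (total 0); column heights now [0 1 2 3 4 4 0], max=4
Drop 4: T rot3 at col 0 lands with bottom-row=1; cleared 0 line(s) (total 0); column heights now [3 4 2 3 4 4 0], max=4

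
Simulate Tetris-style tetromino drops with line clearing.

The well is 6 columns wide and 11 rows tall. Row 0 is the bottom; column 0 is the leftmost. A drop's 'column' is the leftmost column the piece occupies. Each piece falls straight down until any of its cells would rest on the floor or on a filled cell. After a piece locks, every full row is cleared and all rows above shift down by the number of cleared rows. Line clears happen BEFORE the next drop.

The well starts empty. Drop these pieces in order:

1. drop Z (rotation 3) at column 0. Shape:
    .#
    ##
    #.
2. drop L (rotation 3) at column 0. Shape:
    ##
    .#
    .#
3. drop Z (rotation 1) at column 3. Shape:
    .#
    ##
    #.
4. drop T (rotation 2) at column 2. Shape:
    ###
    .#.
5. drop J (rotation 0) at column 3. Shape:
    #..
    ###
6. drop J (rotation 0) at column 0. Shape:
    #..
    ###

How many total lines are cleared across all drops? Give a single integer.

Drop 1: Z rot3 at col 0 lands with bottom-row=0; cleared 0 line(s) (total 0); column heights now [2 3 0 0 0 0], max=3
Drop 2: L rot3 at col 0 lands with bottom-row=3; cleared 0 line(s) (total 0); column heights now [6 6 0 0 0 0], max=6
Drop 3: Z rot1 at col 3 lands with bottom-row=0; cleared 0 line(s) (total 0); column heights now [6 6 0 2 3 0], max=6
Drop 4: T rot2 at col 2 lands with bottom-row=2; cleared 0 line(s) (total 0); column heights now [6 6 4 4 4 0], max=6
Drop 5: J rot0 at col 3 lands with bottom-row=4; cleared 0 line(s) (total 0); column heights now [6 6 4 6 5 5], max=6
Drop 6: J rot0 at col 0 lands with bottom-row=6; cleared 0 line(s) (total 0); column heights now [8 7 7 6 5 5], max=8

Answer: 0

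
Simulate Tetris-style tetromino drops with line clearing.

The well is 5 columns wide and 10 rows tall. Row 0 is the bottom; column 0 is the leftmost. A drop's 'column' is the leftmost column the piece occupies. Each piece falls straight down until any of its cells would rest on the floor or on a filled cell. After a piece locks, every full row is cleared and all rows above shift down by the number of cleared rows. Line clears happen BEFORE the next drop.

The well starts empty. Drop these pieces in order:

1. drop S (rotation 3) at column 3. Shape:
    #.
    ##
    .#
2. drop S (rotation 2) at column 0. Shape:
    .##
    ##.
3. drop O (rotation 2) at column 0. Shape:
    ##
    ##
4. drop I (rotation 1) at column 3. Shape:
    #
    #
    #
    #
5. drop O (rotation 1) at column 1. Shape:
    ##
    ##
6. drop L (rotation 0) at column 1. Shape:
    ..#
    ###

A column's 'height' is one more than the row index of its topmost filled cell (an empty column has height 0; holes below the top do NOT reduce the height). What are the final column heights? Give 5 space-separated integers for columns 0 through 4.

Answer: 4 8 8 9 2

Derivation:
Drop 1: S rot3 at col 3 lands with bottom-row=0; cleared 0 line(s) (total 0); column heights now [0 0 0 3 2], max=3
Drop 2: S rot2 at col 0 lands with bottom-row=0; cleared 0 line(s) (total 0); column heights now [1 2 2 3 2], max=3
Drop 3: O rot2 at col 0 lands with bottom-row=2; cleared 0 line(s) (total 0); column heights now [4 4 2 3 2], max=4
Drop 4: I rot1 at col 3 lands with bottom-row=3; cleared 0 line(s) (total 0); column heights now [4 4 2 7 2], max=7
Drop 5: O rot1 at col 1 lands with bottom-row=4; cleared 0 line(s) (total 0); column heights now [4 6 6 7 2], max=7
Drop 6: L rot0 at col 1 lands with bottom-row=7; cleared 0 line(s) (total 0); column heights now [4 8 8 9 2], max=9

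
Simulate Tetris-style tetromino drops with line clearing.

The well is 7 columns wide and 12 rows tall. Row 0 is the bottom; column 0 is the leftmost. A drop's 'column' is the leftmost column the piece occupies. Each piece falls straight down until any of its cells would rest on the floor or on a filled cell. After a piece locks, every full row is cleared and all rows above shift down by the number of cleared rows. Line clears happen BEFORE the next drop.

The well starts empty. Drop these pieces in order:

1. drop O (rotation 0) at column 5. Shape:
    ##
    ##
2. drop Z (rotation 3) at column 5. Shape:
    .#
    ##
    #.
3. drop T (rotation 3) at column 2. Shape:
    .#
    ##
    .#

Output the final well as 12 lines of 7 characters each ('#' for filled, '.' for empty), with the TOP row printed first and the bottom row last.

Drop 1: O rot0 at col 5 lands with bottom-row=0; cleared 0 line(s) (total 0); column heights now [0 0 0 0 0 2 2], max=2
Drop 2: Z rot3 at col 5 lands with bottom-row=2; cleared 0 line(s) (total 0); column heights now [0 0 0 0 0 4 5], max=5
Drop 3: T rot3 at col 2 lands with bottom-row=0; cleared 0 line(s) (total 0); column heights now [0 0 2 3 0 4 5], max=5

Answer: .......
.......
.......
.......
.......
.......
.......
......#
.....##
...#.#.
..##.##
...#.##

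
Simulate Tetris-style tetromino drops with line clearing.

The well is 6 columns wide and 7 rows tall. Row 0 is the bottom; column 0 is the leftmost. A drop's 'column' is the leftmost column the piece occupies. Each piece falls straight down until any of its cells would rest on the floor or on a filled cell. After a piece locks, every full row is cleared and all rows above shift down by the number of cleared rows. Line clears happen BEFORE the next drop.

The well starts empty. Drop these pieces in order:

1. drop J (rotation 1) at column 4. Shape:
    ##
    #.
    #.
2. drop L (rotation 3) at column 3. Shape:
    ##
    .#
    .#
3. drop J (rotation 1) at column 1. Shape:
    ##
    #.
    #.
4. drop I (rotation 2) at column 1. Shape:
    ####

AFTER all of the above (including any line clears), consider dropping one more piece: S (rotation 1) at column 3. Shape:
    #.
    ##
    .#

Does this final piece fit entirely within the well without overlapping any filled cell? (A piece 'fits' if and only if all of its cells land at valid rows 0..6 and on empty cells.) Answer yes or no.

Answer: no

Derivation:
Drop 1: J rot1 at col 4 lands with bottom-row=0; cleared 0 line(s) (total 0); column heights now [0 0 0 0 3 3], max=3
Drop 2: L rot3 at col 3 lands with bottom-row=3; cleared 0 line(s) (total 0); column heights now [0 0 0 6 6 3], max=6
Drop 3: J rot1 at col 1 lands with bottom-row=0; cleared 0 line(s) (total 0); column heights now [0 3 3 6 6 3], max=6
Drop 4: I rot2 at col 1 lands with bottom-row=6; cleared 0 line(s) (total 0); column heights now [0 7 7 7 7 3], max=7
Test piece S rot1 at col 3 (width 2): heights before test = [0 7 7 7 7 3]; fits = False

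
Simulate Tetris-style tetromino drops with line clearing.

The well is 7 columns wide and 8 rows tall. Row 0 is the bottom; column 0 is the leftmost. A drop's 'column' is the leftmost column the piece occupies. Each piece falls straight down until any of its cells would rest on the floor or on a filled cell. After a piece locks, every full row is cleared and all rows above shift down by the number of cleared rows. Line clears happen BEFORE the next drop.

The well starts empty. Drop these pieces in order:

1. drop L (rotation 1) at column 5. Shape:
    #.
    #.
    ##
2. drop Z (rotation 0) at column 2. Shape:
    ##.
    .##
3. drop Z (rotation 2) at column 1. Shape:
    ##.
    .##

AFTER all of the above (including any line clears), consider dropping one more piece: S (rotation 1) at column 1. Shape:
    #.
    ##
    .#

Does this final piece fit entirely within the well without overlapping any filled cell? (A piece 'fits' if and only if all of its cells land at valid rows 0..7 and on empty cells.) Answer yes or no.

Answer: yes

Derivation:
Drop 1: L rot1 at col 5 lands with bottom-row=0; cleared 0 line(s) (total 0); column heights now [0 0 0 0 0 3 1], max=3
Drop 2: Z rot0 at col 2 lands with bottom-row=0; cleared 0 line(s) (total 0); column heights now [0 0 2 2 1 3 1], max=3
Drop 3: Z rot2 at col 1 lands with bottom-row=2; cleared 0 line(s) (total 0); column heights now [0 4 4 3 1 3 1], max=4
Test piece S rot1 at col 1 (width 2): heights before test = [0 4 4 3 1 3 1]; fits = True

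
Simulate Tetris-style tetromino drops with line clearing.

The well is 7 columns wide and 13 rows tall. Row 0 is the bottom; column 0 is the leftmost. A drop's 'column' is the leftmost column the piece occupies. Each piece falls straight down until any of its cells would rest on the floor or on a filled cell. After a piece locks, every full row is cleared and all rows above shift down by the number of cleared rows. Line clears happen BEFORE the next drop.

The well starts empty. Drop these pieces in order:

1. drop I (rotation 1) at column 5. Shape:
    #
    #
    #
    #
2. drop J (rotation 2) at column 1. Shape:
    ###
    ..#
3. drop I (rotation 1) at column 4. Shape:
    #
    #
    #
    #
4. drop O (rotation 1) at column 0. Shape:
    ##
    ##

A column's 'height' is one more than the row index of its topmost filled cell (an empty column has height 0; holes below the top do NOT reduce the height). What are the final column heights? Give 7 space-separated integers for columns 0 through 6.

Answer: 4 4 2 2 4 4 0

Derivation:
Drop 1: I rot1 at col 5 lands with bottom-row=0; cleared 0 line(s) (total 0); column heights now [0 0 0 0 0 4 0], max=4
Drop 2: J rot2 at col 1 lands with bottom-row=0; cleared 0 line(s) (total 0); column heights now [0 2 2 2 0 4 0], max=4
Drop 3: I rot1 at col 4 lands with bottom-row=0; cleared 0 line(s) (total 0); column heights now [0 2 2 2 4 4 0], max=4
Drop 4: O rot1 at col 0 lands with bottom-row=2; cleared 0 line(s) (total 0); column heights now [4 4 2 2 4 4 0], max=4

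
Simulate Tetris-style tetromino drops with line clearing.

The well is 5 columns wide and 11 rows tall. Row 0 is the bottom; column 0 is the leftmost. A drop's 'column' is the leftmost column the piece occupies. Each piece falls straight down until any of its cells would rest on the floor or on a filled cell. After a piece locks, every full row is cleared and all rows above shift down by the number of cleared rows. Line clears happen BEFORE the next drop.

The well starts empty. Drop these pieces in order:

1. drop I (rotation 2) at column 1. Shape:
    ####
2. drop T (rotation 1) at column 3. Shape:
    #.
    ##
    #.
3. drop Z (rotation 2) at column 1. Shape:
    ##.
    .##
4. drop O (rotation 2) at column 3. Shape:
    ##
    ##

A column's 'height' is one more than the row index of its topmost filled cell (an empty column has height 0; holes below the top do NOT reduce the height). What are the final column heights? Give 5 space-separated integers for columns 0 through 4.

Drop 1: I rot2 at col 1 lands with bottom-row=0; cleared 0 line(s) (total 0); column heights now [0 1 1 1 1], max=1
Drop 2: T rot1 at col 3 lands with bottom-row=1; cleared 0 line(s) (total 0); column heights now [0 1 1 4 3], max=4
Drop 3: Z rot2 at col 1 lands with bottom-row=4; cleared 0 line(s) (total 0); column heights now [0 6 6 5 3], max=6
Drop 4: O rot2 at col 3 lands with bottom-row=5; cleared 0 line(s) (total 0); column heights now [0 6 6 7 7], max=7

Answer: 0 6 6 7 7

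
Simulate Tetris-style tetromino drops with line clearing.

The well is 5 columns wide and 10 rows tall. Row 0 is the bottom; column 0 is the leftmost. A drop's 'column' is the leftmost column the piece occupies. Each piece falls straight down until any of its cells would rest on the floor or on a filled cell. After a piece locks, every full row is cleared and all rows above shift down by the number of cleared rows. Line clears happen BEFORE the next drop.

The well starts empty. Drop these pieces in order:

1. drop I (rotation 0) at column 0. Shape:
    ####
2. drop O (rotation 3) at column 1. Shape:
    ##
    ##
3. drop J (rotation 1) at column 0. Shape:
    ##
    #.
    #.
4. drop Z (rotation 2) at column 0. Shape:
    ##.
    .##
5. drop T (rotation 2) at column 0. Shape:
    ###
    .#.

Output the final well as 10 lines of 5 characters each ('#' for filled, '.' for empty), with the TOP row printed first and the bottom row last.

Drop 1: I rot0 at col 0 lands with bottom-row=0; cleared 0 line(s) (total 0); column heights now [1 1 1 1 0], max=1
Drop 2: O rot3 at col 1 lands with bottom-row=1; cleared 0 line(s) (total 0); column heights now [1 3 3 1 0], max=3
Drop 3: J rot1 at col 0 lands with bottom-row=1; cleared 0 line(s) (total 0); column heights now [4 4 3 1 0], max=4
Drop 4: Z rot2 at col 0 lands with bottom-row=4; cleared 0 line(s) (total 0); column heights now [6 6 5 1 0], max=6
Drop 5: T rot2 at col 0 lands with bottom-row=6; cleared 0 line(s) (total 0); column heights now [8 8 8 1 0], max=8

Answer: .....
.....
###..
.#...
##...
.##..
##...
###..
###..
####.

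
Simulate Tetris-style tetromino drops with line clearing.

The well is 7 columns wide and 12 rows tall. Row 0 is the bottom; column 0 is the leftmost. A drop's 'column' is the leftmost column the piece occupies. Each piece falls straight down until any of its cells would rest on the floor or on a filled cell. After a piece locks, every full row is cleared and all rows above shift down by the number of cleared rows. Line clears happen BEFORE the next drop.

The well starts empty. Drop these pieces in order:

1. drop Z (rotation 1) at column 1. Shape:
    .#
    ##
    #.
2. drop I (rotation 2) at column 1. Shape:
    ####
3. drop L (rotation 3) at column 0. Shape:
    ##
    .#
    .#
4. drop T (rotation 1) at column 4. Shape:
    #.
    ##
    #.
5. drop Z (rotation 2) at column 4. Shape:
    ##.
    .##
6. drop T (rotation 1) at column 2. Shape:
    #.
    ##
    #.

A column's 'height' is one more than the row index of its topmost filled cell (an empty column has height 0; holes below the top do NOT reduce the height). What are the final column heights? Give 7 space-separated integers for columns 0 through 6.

Drop 1: Z rot1 at col 1 lands with bottom-row=0; cleared 0 line(s) (total 0); column heights now [0 2 3 0 0 0 0], max=3
Drop 2: I rot2 at col 1 lands with bottom-row=3; cleared 0 line(s) (total 0); column heights now [0 4 4 4 4 0 0], max=4
Drop 3: L rot3 at col 0 lands with bottom-row=4; cleared 0 line(s) (total 0); column heights now [7 7 4 4 4 0 0], max=7
Drop 4: T rot1 at col 4 lands with bottom-row=4; cleared 0 line(s) (total 0); column heights now [7 7 4 4 7 6 0], max=7
Drop 5: Z rot2 at col 4 lands with bottom-row=6; cleared 0 line(s) (total 0); column heights now [7 7 4 4 8 8 7], max=8
Drop 6: T rot1 at col 2 lands with bottom-row=4; cleared 0 line(s) (total 0); column heights now [7 7 7 6 8 8 7], max=8

Answer: 7 7 7 6 8 8 7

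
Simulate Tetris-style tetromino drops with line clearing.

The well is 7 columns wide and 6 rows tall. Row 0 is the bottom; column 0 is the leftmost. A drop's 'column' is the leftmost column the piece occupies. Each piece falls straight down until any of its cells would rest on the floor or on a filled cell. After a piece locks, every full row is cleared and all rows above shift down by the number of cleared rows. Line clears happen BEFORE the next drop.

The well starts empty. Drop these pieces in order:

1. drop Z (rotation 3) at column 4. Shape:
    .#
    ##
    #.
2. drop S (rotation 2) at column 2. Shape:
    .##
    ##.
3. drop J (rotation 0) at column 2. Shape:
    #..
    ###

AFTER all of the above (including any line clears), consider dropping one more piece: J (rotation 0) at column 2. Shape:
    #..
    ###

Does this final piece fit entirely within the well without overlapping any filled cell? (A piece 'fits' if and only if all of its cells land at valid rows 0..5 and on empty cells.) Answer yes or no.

Drop 1: Z rot3 at col 4 lands with bottom-row=0; cleared 0 line(s) (total 0); column heights now [0 0 0 0 2 3 0], max=3
Drop 2: S rot2 at col 2 lands with bottom-row=1; cleared 0 line(s) (total 0); column heights now [0 0 2 3 3 3 0], max=3
Drop 3: J rot0 at col 2 lands with bottom-row=3; cleared 0 line(s) (total 0); column heights now [0 0 5 4 4 3 0], max=5
Test piece J rot0 at col 2 (width 3): heights before test = [0 0 5 4 4 3 0]; fits = False

Answer: no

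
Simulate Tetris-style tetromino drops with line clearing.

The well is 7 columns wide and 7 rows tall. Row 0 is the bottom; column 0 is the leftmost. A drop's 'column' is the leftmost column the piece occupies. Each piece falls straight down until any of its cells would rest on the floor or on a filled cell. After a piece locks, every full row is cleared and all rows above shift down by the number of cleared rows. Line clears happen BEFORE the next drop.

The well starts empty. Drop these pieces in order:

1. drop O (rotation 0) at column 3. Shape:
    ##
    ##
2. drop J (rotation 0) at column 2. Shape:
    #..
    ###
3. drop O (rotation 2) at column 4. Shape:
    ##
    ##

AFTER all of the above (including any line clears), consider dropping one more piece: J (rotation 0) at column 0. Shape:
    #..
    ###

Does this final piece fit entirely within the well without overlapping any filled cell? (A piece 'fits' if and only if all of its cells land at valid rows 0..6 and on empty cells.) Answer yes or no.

Drop 1: O rot0 at col 3 lands with bottom-row=0; cleared 0 line(s) (total 0); column heights now [0 0 0 2 2 0 0], max=2
Drop 2: J rot0 at col 2 lands with bottom-row=2; cleared 0 line(s) (total 0); column heights now [0 0 4 3 3 0 0], max=4
Drop 3: O rot2 at col 4 lands with bottom-row=3; cleared 0 line(s) (total 0); column heights now [0 0 4 3 5 5 0], max=5
Test piece J rot0 at col 0 (width 3): heights before test = [0 0 4 3 5 5 0]; fits = True

Answer: yes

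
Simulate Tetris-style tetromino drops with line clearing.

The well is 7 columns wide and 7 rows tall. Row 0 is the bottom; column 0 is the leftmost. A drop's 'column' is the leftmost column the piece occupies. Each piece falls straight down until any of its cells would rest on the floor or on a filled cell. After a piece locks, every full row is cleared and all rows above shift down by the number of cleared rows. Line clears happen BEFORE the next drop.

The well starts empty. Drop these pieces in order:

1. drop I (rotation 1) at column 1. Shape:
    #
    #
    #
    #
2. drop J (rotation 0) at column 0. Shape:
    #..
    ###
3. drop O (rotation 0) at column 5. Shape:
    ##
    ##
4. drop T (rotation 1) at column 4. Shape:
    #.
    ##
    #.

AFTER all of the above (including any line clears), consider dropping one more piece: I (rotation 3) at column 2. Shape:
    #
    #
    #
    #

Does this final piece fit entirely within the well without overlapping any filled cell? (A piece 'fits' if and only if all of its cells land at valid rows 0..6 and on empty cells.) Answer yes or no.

Drop 1: I rot1 at col 1 lands with bottom-row=0; cleared 0 line(s) (total 0); column heights now [0 4 0 0 0 0 0], max=4
Drop 2: J rot0 at col 0 lands with bottom-row=4; cleared 0 line(s) (total 0); column heights now [6 5 5 0 0 0 0], max=6
Drop 3: O rot0 at col 5 lands with bottom-row=0; cleared 0 line(s) (total 0); column heights now [6 5 5 0 0 2 2], max=6
Drop 4: T rot1 at col 4 lands with bottom-row=1; cleared 0 line(s) (total 0); column heights now [6 5 5 0 4 3 2], max=6
Test piece I rot3 at col 2 (width 1): heights before test = [6 5 5 0 4 3 2]; fits = False

Answer: no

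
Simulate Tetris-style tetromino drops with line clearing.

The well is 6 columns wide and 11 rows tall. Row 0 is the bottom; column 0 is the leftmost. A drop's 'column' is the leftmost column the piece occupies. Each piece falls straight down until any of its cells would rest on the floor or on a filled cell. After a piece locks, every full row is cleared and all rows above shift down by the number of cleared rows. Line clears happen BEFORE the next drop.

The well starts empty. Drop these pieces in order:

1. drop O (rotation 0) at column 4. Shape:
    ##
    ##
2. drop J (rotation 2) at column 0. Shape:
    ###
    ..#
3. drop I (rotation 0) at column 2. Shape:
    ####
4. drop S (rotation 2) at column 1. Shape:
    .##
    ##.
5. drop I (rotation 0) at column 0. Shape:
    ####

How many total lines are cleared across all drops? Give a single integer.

Answer: 0

Derivation:
Drop 1: O rot0 at col 4 lands with bottom-row=0; cleared 0 line(s) (total 0); column heights now [0 0 0 0 2 2], max=2
Drop 2: J rot2 at col 0 lands with bottom-row=0; cleared 0 line(s) (total 0); column heights now [2 2 2 0 2 2], max=2
Drop 3: I rot0 at col 2 lands with bottom-row=2; cleared 0 line(s) (total 0); column heights now [2 2 3 3 3 3], max=3
Drop 4: S rot2 at col 1 lands with bottom-row=3; cleared 0 line(s) (total 0); column heights now [2 4 5 5 3 3], max=5
Drop 5: I rot0 at col 0 lands with bottom-row=5; cleared 0 line(s) (total 0); column heights now [6 6 6 6 3 3], max=6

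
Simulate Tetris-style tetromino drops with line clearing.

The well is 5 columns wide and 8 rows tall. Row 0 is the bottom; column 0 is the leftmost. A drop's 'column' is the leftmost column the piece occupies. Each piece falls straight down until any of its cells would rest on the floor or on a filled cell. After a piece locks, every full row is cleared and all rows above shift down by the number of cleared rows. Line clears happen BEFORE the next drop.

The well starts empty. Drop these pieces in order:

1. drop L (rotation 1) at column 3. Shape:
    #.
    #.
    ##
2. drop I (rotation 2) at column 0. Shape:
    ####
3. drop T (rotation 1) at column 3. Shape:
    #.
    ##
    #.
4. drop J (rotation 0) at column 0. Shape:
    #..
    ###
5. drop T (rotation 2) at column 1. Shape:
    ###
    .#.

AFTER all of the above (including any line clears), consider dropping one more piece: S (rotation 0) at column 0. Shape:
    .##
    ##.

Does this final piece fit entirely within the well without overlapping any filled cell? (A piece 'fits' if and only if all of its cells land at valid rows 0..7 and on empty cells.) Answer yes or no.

Drop 1: L rot1 at col 3 lands with bottom-row=0; cleared 0 line(s) (total 0); column heights now [0 0 0 3 1], max=3
Drop 2: I rot2 at col 0 lands with bottom-row=3; cleared 0 line(s) (total 0); column heights now [4 4 4 4 1], max=4
Drop 3: T rot1 at col 3 lands with bottom-row=4; cleared 0 line(s) (total 0); column heights now [4 4 4 7 6], max=7
Drop 4: J rot0 at col 0 lands with bottom-row=4; cleared 0 line(s) (total 0); column heights now [6 5 5 7 6], max=7
Drop 5: T rot2 at col 1 lands with bottom-row=6; cleared 0 line(s) (total 0); column heights now [6 8 8 8 6], max=8
Test piece S rot0 at col 0 (width 3): heights before test = [6 8 8 8 6]; fits = False

Answer: no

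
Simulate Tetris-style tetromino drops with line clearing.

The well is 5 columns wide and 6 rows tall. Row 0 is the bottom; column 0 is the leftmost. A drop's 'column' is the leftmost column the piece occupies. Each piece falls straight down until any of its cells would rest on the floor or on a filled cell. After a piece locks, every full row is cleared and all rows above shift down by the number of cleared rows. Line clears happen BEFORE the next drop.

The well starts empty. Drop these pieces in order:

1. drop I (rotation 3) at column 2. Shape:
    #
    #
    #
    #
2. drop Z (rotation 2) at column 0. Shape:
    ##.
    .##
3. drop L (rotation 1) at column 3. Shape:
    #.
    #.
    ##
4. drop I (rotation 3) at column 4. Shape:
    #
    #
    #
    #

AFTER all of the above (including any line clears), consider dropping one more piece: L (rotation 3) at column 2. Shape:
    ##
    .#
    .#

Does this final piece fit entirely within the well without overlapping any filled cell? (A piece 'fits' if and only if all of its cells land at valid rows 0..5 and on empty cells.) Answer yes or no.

Drop 1: I rot3 at col 2 lands with bottom-row=0; cleared 0 line(s) (total 0); column heights now [0 0 4 0 0], max=4
Drop 2: Z rot2 at col 0 lands with bottom-row=4; cleared 0 line(s) (total 0); column heights now [6 6 5 0 0], max=6
Drop 3: L rot1 at col 3 lands with bottom-row=0; cleared 0 line(s) (total 0); column heights now [6 6 5 3 1], max=6
Drop 4: I rot3 at col 4 lands with bottom-row=1; cleared 0 line(s) (total 0); column heights now [6 6 5 3 5], max=6
Test piece L rot3 at col 2 (width 2): heights before test = [6 6 5 3 5]; fits = True

Answer: yes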